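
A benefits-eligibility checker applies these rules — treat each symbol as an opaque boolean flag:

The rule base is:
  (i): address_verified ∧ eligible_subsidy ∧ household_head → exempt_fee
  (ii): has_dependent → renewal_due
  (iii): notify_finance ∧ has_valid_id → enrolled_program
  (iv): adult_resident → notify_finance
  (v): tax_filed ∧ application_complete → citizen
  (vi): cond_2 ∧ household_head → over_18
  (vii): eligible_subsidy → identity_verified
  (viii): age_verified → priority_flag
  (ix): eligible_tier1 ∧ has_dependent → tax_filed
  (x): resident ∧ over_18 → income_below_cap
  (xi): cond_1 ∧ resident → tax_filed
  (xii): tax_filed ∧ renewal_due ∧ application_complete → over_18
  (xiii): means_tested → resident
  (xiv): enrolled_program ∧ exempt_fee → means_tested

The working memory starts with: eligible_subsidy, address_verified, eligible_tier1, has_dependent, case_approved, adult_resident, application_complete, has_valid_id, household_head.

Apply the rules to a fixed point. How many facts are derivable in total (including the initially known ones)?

20

Round 1 fires (i), (ii), (iv), (vii), (ix), giving exempt_fee, renewal_due, notify_finance, identity_verified, tax_filed.
Round 2 fires (iii), (v), (xii), giving enrolled_program, citizen, over_18.
Round 3 fires (xiv), giving means_tested.
Round 4 fires (xiii), giving resident.
Round 5 fires (x), giving income_below_cap.
Closure: {address_verified, adult_resident, application_complete, case_approved, citizen, eligible_subsidy, eligible_tier1, enrolled_program, exempt_fee, has_dependent, has_valid_id, household_head, identity_verified, income_below_cap, means_tested, notify_finance, over_18, renewal_due, resident, tax_filed} — 20 facts.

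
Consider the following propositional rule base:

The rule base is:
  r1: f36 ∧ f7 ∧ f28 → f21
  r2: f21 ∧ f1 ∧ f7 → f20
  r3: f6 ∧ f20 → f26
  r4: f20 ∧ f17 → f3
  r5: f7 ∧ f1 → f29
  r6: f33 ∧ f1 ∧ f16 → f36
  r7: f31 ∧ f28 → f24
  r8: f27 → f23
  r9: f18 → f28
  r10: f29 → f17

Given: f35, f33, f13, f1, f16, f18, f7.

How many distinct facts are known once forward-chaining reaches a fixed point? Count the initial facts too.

Round 1 — r5, r6, r9, derive f29, f36, f28.
Round 2 — r1, r10, derive f21, f17.
Round 3 — r2, derive f20.
Round 4 — r4, derive f3.
Closure: {f1, f13, f16, f17, f18, f20, f21, f28, f29, f3, f33, f35, f36, f7} — 14 facts.

14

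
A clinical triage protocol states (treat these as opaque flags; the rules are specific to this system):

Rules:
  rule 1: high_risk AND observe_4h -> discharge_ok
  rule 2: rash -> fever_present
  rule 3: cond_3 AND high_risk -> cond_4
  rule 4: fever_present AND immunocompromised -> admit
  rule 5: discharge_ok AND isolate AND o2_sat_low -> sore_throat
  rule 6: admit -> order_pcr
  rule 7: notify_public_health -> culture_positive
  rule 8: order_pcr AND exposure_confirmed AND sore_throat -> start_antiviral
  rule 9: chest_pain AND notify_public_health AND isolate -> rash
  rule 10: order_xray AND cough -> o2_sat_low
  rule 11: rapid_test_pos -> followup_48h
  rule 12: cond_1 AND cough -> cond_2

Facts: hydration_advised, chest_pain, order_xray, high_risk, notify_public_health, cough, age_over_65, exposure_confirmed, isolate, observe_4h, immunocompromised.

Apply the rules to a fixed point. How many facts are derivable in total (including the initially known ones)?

Round 1 fires rule 1, rule 7, rule 9, rule 10, giving discharge_ok, culture_positive, rash, o2_sat_low.
Round 2 fires rule 2, rule 5, giving fever_present, sore_throat.
Round 3 fires rule 4, giving admit.
Round 4 fires rule 6, giving order_pcr.
Round 5 fires rule 8, giving start_antiviral.
Closure: {admit, age_over_65, chest_pain, cough, culture_positive, discharge_ok, exposure_confirmed, fever_present, high_risk, hydration_advised, immunocompromised, isolate, notify_public_health, o2_sat_low, observe_4h, order_pcr, order_xray, rash, sore_throat, start_antiviral} — 20 facts.

20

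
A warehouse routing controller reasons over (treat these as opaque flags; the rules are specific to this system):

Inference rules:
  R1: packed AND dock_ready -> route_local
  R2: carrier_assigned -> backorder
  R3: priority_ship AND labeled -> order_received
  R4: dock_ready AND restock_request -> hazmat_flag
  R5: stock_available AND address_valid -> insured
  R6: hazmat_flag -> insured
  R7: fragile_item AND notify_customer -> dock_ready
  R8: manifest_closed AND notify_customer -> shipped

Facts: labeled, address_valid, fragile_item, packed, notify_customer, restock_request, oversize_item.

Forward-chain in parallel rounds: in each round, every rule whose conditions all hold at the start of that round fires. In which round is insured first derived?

[1] R7 [fragile_item AND notify_customer -> dock_ready]. ⇒ new: dock_ready.
[2] R1 [packed AND dock_ready -> route_local]; R4 [dock_ready AND restock_request -> hazmat_flag]. ⇒ new: route_local, hazmat_flag.
[3] R6 [hazmat_flag -> insured]. ⇒ new: insured.
insured first appears in round 3.

3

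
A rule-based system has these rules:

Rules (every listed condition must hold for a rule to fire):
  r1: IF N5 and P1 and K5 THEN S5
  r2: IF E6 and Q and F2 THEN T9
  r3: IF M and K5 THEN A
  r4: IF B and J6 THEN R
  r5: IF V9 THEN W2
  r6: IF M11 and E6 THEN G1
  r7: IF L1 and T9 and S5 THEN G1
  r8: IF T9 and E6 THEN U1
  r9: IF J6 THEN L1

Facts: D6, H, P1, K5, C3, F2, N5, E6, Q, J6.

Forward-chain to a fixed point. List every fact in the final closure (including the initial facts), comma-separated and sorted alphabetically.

C3, D6, E6, F2, G1, H, J6, K5, L1, N5, P1, Q, S5, T9, U1

Round 1: r1 [IF N5 and P1 and K5 THEN S5]; r2 [IF E6 and Q and F2 THEN T9]; r9 [IF J6 THEN L1]. Adds S5, T9, L1.
Round 2: r7 [IF L1 and T9 and S5 THEN G1]; r8 [IF T9 and E6 THEN U1]. Adds G1, U1.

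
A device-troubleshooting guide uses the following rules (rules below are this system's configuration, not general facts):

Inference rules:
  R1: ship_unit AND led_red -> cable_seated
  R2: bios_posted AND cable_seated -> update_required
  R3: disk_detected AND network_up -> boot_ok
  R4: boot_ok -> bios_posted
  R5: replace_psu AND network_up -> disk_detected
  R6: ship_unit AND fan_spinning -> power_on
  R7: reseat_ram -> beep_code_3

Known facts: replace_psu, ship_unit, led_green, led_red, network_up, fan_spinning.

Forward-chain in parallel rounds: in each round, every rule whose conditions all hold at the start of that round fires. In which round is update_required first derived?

Round 1: R1 [ship_unit AND led_red -> cable_seated]; R5 [replace_psu AND network_up -> disk_detected]; R6 [ship_unit AND fan_spinning -> power_on]. Adds cable_seated, disk_detected, power_on.
Round 2: R3 [disk_detected AND network_up -> boot_ok]. Adds boot_ok.
Round 3: R4 [boot_ok -> bios_posted]. Adds bios_posted.
Round 4: R2 [bios_posted AND cable_seated -> update_required]. Adds update_required.
update_required first appears in round 4.

4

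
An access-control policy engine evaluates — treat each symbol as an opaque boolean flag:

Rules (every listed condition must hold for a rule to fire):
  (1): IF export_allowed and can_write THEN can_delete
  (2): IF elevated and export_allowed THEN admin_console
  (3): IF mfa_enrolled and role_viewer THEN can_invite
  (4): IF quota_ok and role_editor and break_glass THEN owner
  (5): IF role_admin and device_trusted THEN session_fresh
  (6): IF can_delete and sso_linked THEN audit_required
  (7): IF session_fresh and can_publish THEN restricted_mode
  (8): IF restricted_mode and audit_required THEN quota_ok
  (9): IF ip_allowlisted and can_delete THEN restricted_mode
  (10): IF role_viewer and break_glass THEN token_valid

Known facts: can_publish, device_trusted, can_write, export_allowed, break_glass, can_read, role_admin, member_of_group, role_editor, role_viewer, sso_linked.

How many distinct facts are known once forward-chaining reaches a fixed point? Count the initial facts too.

18

Round 1: (1) [IF export_allowed and can_write THEN can_delete]; (5) [IF role_admin and device_trusted THEN session_fresh]; (10) [IF role_viewer and break_glass THEN token_valid]. New: can_delete, session_fresh, token_valid.
Round 2: (6) [IF can_delete and sso_linked THEN audit_required]; (7) [IF session_fresh and can_publish THEN restricted_mode]. New: audit_required, restricted_mode.
Round 3: (8) [IF restricted_mode and audit_required THEN quota_ok]. New: quota_ok.
Round 4: (4) [IF quota_ok and role_editor and break_glass THEN owner]. New: owner.
Closure: {audit_required, break_glass, can_delete, can_publish, can_read, can_write, device_trusted, export_allowed, member_of_group, owner, quota_ok, restricted_mode, role_admin, role_editor, role_viewer, session_fresh, sso_linked, token_valid} — 18 facts.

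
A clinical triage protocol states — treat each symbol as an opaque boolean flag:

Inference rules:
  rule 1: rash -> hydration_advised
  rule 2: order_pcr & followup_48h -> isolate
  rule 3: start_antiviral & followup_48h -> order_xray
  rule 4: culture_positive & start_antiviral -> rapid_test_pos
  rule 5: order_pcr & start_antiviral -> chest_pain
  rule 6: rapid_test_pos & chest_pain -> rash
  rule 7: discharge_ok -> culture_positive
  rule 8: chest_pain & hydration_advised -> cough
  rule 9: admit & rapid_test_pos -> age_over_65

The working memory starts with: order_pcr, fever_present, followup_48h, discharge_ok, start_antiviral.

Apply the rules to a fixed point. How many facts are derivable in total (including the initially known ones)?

13

Round 1 — rule 2, rule 3, rule 5, rule 7, derive isolate, order_xray, chest_pain, culture_positive.
Round 2 — rule 4, derive rapid_test_pos.
Round 3 — rule 6, derive rash.
Round 4 — rule 1, derive hydration_advised.
Round 5 — rule 8, derive cough.
Closure: {chest_pain, cough, culture_positive, discharge_ok, fever_present, followup_48h, hydration_advised, isolate, order_pcr, order_xray, rapid_test_pos, rash, start_antiviral} — 13 facts.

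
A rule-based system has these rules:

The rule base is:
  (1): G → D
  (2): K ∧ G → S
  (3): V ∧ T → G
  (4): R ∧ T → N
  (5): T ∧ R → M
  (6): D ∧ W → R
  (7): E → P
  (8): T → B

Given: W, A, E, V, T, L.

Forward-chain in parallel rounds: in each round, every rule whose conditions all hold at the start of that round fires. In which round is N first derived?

Round 1: (3) [V ∧ T → G]; (7) [E → P]; (8) [T → B]. New: G, P, B.
Round 2: (1) [G → D]. New: D.
Round 3: (6) [D ∧ W → R]. New: R.
Round 4: (4) [R ∧ T → N]; (5) [T ∧ R → M]. New: N, M.
N first appears in round 4.

4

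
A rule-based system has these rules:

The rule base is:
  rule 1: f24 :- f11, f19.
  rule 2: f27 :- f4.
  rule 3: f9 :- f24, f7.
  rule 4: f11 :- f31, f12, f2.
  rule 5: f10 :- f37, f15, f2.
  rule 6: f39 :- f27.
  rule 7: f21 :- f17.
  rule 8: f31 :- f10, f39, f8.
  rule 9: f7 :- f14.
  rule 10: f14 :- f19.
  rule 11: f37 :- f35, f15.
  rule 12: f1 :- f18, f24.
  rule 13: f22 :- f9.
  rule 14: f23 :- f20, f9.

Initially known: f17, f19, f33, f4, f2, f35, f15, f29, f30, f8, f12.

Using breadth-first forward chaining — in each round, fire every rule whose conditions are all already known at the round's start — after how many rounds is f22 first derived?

Round 1 — rule 2, rule 7, rule 10, rule 11, derive f27, f21, f14, f37.
Round 2 — rule 5, rule 6, rule 9, derive f10, f39, f7.
Round 3 — rule 8, derive f31.
Round 4 — rule 4, derive f11.
Round 5 — rule 1, derive f24.
Round 6 — rule 3, derive f9.
Round 7 — rule 13, derive f22.
f22 first appears in round 7.

7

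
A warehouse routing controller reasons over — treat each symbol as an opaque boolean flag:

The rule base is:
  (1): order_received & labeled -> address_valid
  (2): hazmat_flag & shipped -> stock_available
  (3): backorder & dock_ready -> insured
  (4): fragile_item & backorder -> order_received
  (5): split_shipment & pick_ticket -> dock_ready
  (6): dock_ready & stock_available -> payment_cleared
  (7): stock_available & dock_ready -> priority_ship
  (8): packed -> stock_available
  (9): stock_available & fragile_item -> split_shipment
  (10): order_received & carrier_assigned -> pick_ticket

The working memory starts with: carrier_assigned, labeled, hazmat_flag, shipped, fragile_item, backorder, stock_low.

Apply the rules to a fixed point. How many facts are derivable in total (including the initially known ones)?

16

Round 1 — (2), (4), derive stock_available, order_received.
Round 2 — (1), (9), (10), derive address_valid, split_shipment, pick_ticket.
Round 3 — (5), derive dock_ready.
Round 4 — (3), (6), (7), derive insured, payment_cleared, priority_ship.
Closure: {address_valid, backorder, carrier_assigned, dock_ready, fragile_item, hazmat_flag, insured, labeled, order_received, payment_cleared, pick_ticket, priority_ship, shipped, split_shipment, stock_available, stock_low} — 16 facts.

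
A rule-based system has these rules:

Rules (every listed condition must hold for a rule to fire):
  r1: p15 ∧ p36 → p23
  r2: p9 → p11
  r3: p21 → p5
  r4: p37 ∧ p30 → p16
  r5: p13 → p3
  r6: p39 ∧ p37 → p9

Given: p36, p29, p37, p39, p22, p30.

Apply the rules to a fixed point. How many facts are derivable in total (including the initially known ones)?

Round 1: r4 [p37 ∧ p30 → p16]; r6 [p39 ∧ p37 → p9]. Adds p16, p9.
Round 2: r2 [p9 → p11]. Adds p11.
Closure: {p11, p16, p22, p29, p30, p36, p37, p39, p9} — 9 facts.

9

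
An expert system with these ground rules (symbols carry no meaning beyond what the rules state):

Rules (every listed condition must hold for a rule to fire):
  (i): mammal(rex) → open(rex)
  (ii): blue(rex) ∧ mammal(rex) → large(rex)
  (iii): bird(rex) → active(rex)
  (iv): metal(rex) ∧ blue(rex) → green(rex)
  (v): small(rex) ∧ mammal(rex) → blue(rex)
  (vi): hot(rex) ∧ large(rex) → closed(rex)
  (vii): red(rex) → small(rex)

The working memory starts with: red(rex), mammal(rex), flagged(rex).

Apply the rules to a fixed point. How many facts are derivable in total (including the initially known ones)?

7

Round 1: (i) [mammal(rex) → open(rex)]; (vii) [red(rex) → small(rex)]. Adds open(rex), small(rex).
Round 2: (v) [small(rex) ∧ mammal(rex) → blue(rex)]. Adds blue(rex).
Round 3: (ii) [blue(rex) ∧ mammal(rex) → large(rex)]. Adds large(rex).
Closure: {blue(rex), flagged(rex), large(rex), mammal(rex), open(rex), red(rex), small(rex)} — 7 facts.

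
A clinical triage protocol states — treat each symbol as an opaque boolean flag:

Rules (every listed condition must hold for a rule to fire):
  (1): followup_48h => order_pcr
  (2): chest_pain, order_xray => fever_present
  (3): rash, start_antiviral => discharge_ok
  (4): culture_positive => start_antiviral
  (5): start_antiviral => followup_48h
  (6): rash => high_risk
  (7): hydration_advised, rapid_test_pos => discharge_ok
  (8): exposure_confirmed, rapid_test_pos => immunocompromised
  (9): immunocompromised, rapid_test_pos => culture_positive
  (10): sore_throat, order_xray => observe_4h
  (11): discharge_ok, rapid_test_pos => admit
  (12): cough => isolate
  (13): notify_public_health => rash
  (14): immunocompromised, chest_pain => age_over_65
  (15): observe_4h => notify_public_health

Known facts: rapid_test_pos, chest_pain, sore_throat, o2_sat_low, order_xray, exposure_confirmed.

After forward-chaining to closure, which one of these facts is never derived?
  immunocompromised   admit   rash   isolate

isolate

Round 1: (2) [chest_pain, order_xray => fever_present]; (8) [exposure_confirmed, rapid_test_pos => immunocompromised]; (10) [sore_throat, order_xray => observe_4h]. New: fever_present, immunocompromised, observe_4h.
Round 2: (9) [immunocompromised, rapid_test_pos => culture_positive]; (14) [immunocompromised, chest_pain => age_over_65]; (15) [observe_4h => notify_public_health]. New: culture_positive, age_over_65, notify_public_health.
Round 3: (4) [culture_positive => start_antiviral]; (13) [notify_public_health => rash]. New: start_antiviral, rash.
Round 4: (3) [rash, start_antiviral => discharge_ok]; (5) [start_antiviral => followup_48h]; (6) [rash => high_risk]. New: discharge_ok, followup_48h, high_risk.
Round 5: (1) [followup_48h => order_pcr]; (11) [discharge_ok, rapid_test_pos => admit]. New: order_pcr, admit.
Derived: rash (round 3), immunocompromised (round 1), admit (round 5). isolate never appears in any round.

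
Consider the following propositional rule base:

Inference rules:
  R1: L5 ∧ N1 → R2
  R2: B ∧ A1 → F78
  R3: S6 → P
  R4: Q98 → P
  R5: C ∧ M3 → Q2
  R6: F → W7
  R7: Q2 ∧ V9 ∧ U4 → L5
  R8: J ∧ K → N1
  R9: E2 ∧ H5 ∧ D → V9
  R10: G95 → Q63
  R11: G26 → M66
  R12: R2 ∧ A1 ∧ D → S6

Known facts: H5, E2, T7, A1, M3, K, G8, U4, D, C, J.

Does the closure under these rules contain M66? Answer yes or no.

no

Round 1: R5 [C ∧ M3 → Q2]; R8 [J ∧ K → N1]; R9 [E2 ∧ H5 ∧ D → V9]. New: Q2, N1, V9.
Round 2: R7 [Q2 ∧ V9 ∧ U4 → L5]. New: L5.
Round 3: R1 [L5 ∧ N1 → R2]. New: R2.
Round 4: R12 [R2 ∧ A1 ∧ D → S6]. New: S6.
Round 5: R3 [S6 → P]. New: P.
Fixed point reached. M66 is concluded only by R11; R11 needs G26 (never derived).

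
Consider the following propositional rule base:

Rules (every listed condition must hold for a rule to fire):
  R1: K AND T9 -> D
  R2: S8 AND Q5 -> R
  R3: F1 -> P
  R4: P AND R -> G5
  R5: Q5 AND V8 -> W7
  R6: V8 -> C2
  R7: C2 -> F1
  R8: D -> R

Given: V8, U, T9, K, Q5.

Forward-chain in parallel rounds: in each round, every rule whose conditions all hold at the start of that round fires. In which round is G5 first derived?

4

Round 1 fires R1, R5, R6, giving D, W7, C2.
Round 2 fires R7, R8, giving F1, R.
Round 3 fires R3, giving P.
Round 4 fires R4, giving G5.
G5 first appears in round 4.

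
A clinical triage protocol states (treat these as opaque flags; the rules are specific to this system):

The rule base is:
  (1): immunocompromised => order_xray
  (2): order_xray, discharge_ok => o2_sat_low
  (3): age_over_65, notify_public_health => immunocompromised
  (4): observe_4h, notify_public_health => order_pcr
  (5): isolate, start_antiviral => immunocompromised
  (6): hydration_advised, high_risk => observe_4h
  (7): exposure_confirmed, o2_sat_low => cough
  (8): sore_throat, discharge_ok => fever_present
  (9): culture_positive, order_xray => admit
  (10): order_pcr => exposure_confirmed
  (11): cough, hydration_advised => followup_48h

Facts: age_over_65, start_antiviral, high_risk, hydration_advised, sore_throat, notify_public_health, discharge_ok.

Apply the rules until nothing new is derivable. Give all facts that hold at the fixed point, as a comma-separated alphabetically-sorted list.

age_over_65, cough, discharge_ok, exposure_confirmed, fever_present, followup_48h, high_risk, hydration_advised, immunocompromised, notify_public_health, o2_sat_low, observe_4h, order_pcr, order_xray, sore_throat, start_antiviral

[1] (3) [age_over_65, notify_public_health => immunocompromised]; (6) [hydration_advised, high_risk => observe_4h]; (8) [sore_throat, discharge_ok => fever_present]. ⇒ new: immunocompromised, observe_4h, fever_present.
[2] (1) [immunocompromised => order_xray]; (4) [observe_4h, notify_public_health => order_pcr]. ⇒ new: order_xray, order_pcr.
[3] (2) [order_xray, discharge_ok => o2_sat_low]; (10) [order_pcr => exposure_confirmed]. ⇒ new: o2_sat_low, exposure_confirmed.
[4] (7) [exposure_confirmed, o2_sat_low => cough]. ⇒ new: cough.
[5] (11) [cough, hydration_advised => followup_48h]. ⇒ new: followup_48h.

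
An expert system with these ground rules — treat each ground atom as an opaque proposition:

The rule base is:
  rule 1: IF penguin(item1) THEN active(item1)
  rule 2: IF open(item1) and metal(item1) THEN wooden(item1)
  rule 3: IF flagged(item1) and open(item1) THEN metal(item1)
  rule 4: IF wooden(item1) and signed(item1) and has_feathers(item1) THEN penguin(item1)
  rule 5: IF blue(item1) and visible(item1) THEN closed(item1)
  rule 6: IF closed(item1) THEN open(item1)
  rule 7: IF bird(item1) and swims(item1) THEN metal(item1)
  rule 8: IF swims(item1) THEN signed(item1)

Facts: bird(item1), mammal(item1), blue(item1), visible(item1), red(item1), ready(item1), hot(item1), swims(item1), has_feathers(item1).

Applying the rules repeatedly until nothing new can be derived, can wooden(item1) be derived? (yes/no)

Round 1 fires rule 5, rule 7, rule 8, giving closed(item1), metal(item1), signed(item1).
Round 2 fires rule 6, giving open(item1).
Round 3 fires rule 2, giving wooden(item1).
Round 4 fires rule 4, giving penguin(item1).
Round 5 fires rule 1, giving active(item1).
wooden(item1) appears in round 3, so it is derivable.

yes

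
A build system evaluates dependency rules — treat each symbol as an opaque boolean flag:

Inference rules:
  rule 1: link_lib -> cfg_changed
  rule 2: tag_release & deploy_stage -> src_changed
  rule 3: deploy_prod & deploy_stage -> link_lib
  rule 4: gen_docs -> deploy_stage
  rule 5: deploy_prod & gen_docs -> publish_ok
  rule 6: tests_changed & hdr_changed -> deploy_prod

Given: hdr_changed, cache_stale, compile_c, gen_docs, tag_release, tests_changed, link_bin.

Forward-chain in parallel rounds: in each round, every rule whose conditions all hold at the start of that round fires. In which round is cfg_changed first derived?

Round 1: rule 4 [gen_docs -> deploy_stage]; rule 6 [tests_changed & hdr_changed -> deploy_prod]. New: deploy_stage, deploy_prod.
Round 2: rule 2 [tag_release & deploy_stage -> src_changed]; rule 3 [deploy_prod & deploy_stage -> link_lib]; rule 5 [deploy_prod & gen_docs -> publish_ok]. New: src_changed, link_lib, publish_ok.
Round 3: rule 1 [link_lib -> cfg_changed]. New: cfg_changed.
cfg_changed first appears in round 3.

3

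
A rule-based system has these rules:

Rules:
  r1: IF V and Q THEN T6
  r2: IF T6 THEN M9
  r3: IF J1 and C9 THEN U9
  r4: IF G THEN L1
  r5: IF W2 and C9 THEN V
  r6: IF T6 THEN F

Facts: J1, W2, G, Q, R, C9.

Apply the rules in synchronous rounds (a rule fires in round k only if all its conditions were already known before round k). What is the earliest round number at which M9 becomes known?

3

Round 1 fires r3, r4, r5, giving U9, L1, V.
Round 2 fires r1, giving T6.
Round 3 fires r2, r6, giving M9, F.
M9 first appears in round 3.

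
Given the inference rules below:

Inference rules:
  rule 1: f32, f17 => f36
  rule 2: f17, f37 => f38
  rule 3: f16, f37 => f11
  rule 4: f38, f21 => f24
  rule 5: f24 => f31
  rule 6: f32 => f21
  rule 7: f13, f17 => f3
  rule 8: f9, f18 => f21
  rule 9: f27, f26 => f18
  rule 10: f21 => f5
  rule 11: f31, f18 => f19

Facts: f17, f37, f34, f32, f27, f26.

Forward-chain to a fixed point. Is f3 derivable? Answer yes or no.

no

Round 1: rule 1 [f32, f17 => f36]; rule 2 [f17, f37 => f38]; rule 6 [f32 => f21]; rule 9 [f27, f26 => f18]. Adds f36, f38, f21, f18.
Round 2: rule 4 [f38, f21 => f24]; rule 10 [f21 => f5]. Adds f24, f5.
Round 3: rule 5 [f24 => f31]. Adds f31.
Round 4: rule 11 [f31, f18 => f19]. Adds f19.
Fixed point reached. f3 is concluded only by rule 7; rule 7 needs f13 (never derived).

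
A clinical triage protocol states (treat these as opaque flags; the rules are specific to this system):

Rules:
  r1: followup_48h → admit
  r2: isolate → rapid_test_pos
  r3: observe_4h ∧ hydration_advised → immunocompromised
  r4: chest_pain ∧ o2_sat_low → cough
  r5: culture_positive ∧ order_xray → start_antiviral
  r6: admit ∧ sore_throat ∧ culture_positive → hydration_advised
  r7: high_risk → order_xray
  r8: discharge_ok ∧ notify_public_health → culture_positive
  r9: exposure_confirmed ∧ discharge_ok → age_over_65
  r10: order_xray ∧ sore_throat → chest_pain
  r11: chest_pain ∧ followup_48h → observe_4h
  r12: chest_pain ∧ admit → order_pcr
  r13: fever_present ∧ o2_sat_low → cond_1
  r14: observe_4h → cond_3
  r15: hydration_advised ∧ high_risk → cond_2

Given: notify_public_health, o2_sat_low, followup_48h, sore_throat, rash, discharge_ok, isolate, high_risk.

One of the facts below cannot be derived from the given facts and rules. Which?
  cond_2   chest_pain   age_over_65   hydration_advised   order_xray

[1] r1 [followup_48h → admit]; r2 [isolate → rapid_test_pos]; r7 [high_risk → order_xray]; r8 [discharge_ok ∧ notify_public_health → culture_positive]. ⇒ new: admit, rapid_test_pos, order_xray, culture_positive.
[2] r5 [culture_positive ∧ order_xray → start_antiviral]; r6 [admit ∧ sore_throat ∧ culture_positive → hydration_advised]; r10 [order_xray ∧ sore_throat → chest_pain]. ⇒ new: start_antiviral, hydration_advised, chest_pain.
[3] r4 [chest_pain ∧ o2_sat_low → cough]; r11 [chest_pain ∧ followup_48h → observe_4h]; r12 [chest_pain ∧ admit → order_pcr]; r15 [hydration_advised ∧ high_risk → cond_2]. ⇒ new: cough, observe_4h, order_pcr, cond_2.
[4] r3 [observe_4h ∧ hydration_advised → immunocompromised]; r14 [observe_4h → cond_3]. ⇒ new: immunocompromised, cond_3.
Derived: order_xray (round 1), cond_2 (round 3), hydration_advised (round 2), chest_pain (round 2). age_over_65 never appears in any round.

age_over_65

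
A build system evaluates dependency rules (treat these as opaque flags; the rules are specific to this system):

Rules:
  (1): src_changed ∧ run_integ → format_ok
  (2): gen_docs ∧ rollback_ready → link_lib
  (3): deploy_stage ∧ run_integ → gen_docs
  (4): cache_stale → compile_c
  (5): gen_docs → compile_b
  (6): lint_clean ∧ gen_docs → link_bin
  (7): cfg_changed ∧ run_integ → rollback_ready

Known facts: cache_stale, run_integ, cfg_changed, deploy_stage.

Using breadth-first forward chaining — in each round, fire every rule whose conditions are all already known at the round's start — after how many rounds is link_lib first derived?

2

Round 1: (3) [deploy_stage ∧ run_integ → gen_docs]; (4) [cache_stale → compile_c]; (7) [cfg_changed ∧ run_integ → rollback_ready]. Adds gen_docs, compile_c, rollback_ready.
Round 2: (2) [gen_docs ∧ rollback_ready → link_lib]; (5) [gen_docs → compile_b]. Adds link_lib, compile_b.
link_lib first appears in round 2.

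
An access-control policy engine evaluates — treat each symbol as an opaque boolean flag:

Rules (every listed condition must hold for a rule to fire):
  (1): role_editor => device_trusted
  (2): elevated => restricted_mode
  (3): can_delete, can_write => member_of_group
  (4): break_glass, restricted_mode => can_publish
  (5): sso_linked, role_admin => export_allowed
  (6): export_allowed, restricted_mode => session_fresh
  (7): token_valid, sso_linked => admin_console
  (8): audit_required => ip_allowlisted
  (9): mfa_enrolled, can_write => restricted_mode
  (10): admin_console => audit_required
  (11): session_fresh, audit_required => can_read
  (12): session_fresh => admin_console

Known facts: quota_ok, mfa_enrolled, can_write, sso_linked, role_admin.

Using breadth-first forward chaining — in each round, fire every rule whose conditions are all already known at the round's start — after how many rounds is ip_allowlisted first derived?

5

Round 1 fires (5), (9), giving export_allowed, restricted_mode.
Round 2 fires (6), giving session_fresh.
Round 3 fires (12), giving admin_console.
Round 4 fires (10), giving audit_required.
Round 5 fires (8), (11), giving ip_allowlisted, can_read.
ip_allowlisted first appears in round 5.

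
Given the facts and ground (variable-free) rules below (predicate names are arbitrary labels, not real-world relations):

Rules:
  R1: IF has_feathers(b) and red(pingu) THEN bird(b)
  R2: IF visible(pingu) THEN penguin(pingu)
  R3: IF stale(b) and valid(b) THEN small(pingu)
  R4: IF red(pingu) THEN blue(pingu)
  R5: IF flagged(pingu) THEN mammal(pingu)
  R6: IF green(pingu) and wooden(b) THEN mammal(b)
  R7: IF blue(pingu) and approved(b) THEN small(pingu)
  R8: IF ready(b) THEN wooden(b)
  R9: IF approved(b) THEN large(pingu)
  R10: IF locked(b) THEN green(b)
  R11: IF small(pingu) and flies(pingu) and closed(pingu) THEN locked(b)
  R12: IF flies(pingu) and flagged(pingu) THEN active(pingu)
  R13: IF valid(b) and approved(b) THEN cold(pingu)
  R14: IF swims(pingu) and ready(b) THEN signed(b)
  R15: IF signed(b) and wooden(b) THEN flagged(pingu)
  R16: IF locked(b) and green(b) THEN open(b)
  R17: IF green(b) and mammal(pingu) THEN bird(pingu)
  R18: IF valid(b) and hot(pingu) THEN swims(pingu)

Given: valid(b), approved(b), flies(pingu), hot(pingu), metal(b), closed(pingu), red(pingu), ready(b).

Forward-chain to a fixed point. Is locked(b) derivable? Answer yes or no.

Round 1: R4 [IF red(pingu) THEN blue(pingu)]; R8 [IF ready(b) THEN wooden(b)]; R9 [IF approved(b) THEN large(pingu)]; R13 [IF valid(b) and approved(b) THEN cold(pingu)]; R18 [IF valid(b) and hot(pingu) THEN swims(pingu)]. New: blue(pingu), wooden(b), large(pingu), cold(pingu), swims(pingu).
Round 2: R7 [IF blue(pingu) and approved(b) THEN small(pingu)]; R14 [IF swims(pingu) and ready(b) THEN signed(b)]. New: small(pingu), signed(b).
Round 3: R11 [IF small(pingu) and flies(pingu) and closed(pingu) THEN locked(b)]; R15 [IF signed(b) and wooden(b) THEN flagged(pingu)]. New: locked(b), flagged(pingu).
Round 4: R5 [IF flagged(pingu) THEN mammal(pingu)]; R10 [IF locked(b) THEN green(b)]; R12 [IF flies(pingu) and flagged(pingu) THEN active(pingu)]. New: mammal(pingu), green(b), active(pingu).
Round 5: R16 [IF locked(b) and green(b) THEN open(b)]; R17 [IF green(b) and mammal(pingu) THEN bird(pingu)]. New: open(b), bird(pingu).
locked(b) appears in round 3, so it is derivable.

yes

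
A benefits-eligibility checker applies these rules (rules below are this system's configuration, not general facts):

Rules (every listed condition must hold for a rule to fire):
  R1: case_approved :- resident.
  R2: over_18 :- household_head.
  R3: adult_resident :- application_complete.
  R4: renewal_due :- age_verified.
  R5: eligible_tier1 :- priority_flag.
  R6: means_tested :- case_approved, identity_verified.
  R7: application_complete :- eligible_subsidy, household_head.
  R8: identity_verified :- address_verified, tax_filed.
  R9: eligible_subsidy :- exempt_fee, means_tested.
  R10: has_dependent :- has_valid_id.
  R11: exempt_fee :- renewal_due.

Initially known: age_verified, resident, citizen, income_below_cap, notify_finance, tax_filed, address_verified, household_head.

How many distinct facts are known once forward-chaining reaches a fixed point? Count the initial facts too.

Round 1 fires R1, R2, R4, R8, giving case_approved, over_18, renewal_due, identity_verified.
Round 2 fires R6, R11, giving means_tested, exempt_fee.
Round 3 fires R9, giving eligible_subsidy.
Round 4 fires R7, giving application_complete.
Round 5 fires R3, giving adult_resident.
Closure: {address_verified, adult_resident, age_verified, application_complete, case_approved, citizen, eligible_subsidy, exempt_fee, household_head, identity_verified, income_below_cap, means_tested, notify_finance, over_18, renewal_due, resident, tax_filed} — 17 facts.

17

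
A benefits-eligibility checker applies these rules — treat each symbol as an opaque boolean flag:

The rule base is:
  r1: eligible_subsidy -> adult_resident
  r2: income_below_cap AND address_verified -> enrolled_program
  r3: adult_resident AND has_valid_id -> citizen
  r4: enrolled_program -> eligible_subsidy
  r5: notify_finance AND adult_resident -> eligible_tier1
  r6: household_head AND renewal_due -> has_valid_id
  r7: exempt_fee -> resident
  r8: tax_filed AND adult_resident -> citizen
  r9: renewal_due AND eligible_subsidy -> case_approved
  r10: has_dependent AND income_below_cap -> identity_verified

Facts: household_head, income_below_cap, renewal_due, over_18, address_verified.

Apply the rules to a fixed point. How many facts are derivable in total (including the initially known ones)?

Round 1 — r2, r6, derive enrolled_program, has_valid_id.
Round 2 — r4, derive eligible_subsidy.
Round 3 — r1, r9, derive adult_resident, case_approved.
Round 4 — r3, derive citizen.
Closure: {address_verified, adult_resident, case_approved, citizen, eligible_subsidy, enrolled_program, has_valid_id, household_head, income_below_cap, over_18, renewal_due} — 11 facts.

11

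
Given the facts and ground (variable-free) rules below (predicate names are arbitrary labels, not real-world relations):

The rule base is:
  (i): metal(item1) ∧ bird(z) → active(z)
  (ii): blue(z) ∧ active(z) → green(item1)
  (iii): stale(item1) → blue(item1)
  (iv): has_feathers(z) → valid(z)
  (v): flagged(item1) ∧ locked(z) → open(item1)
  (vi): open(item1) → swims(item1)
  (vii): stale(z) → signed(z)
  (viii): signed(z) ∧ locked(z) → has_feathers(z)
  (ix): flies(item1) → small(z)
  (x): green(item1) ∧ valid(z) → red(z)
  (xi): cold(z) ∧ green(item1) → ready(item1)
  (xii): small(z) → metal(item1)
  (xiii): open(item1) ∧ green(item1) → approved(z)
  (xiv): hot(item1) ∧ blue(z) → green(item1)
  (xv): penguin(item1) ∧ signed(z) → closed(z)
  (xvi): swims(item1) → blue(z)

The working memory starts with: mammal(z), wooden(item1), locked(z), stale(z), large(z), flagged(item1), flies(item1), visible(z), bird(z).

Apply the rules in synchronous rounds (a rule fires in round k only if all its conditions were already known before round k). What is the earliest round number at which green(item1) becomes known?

4

[1] (v) [flagged(item1) ∧ locked(z) → open(item1)]; (vii) [stale(z) → signed(z)]; (ix) [flies(item1) → small(z)]. ⇒ new: open(item1), signed(z), small(z).
[2] (vi) [open(item1) → swims(item1)]; (viii) [signed(z) ∧ locked(z) → has_feathers(z)]; (xii) [small(z) → metal(item1)]. ⇒ new: swims(item1), has_feathers(z), metal(item1).
[3] (i) [metal(item1) ∧ bird(z) → active(z)]; (iv) [has_feathers(z) → valid(z)]; (xvi) [swims(item1) → blue(z)]. ⇒ new: active(z), valid(z), blue(z).
[4] (ii) [blue(z) ∧ active(z) → green(item1)]. ⇒ new: green(item1).
green(item1) first appears in round 4.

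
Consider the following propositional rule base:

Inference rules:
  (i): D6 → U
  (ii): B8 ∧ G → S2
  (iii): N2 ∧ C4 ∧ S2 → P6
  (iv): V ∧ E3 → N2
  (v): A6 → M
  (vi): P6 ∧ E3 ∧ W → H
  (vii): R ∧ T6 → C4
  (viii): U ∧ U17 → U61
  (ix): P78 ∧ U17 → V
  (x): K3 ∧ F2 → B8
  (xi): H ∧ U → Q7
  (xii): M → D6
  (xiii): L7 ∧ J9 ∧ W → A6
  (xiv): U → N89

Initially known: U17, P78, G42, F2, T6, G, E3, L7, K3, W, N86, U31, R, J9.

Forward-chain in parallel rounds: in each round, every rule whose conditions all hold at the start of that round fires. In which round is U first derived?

Round 1 fires (vii), (ix), (x), (xiii), giving C4, V, B8, A6.
Round 2 fires (ii), (iv), (v), giving S2, N2, M.
Round 3 fires (iii), (xii), giving P6, D6.
Round 4 fires (i), (vi), giving U, H.
U first appears in round 4.

4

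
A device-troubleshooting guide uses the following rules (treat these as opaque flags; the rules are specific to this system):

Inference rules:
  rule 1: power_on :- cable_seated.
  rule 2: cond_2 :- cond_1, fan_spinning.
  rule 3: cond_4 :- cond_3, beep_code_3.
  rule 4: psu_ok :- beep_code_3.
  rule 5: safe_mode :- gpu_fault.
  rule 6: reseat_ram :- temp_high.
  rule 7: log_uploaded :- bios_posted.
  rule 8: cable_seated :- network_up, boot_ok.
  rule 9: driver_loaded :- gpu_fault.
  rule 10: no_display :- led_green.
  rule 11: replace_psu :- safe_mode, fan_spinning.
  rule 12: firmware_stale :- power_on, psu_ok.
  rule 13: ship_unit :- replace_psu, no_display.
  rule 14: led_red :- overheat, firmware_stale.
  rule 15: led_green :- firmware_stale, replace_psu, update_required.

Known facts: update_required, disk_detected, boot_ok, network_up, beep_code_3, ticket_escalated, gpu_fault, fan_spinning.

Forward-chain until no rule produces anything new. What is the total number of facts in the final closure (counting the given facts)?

Round 1: rule 4 [psu_ok :- beep_code_3.]; rule 5 [safe_mode :- gpu_fault.]; rule 8 [cable_seated :- network_up, boot_ok.]; rule 9 [driver_loaded :- gpu_fault.]. Adds psu_ok, safe_mode, cable_seated, driver_loaded.
Round 2: rule 1 [power_on :- cable_seated.]; rule 11 [replace_psu :- safe_mode, fan_spinning.]. Adds power_on, replace_psu.
Round 3: rule 12 [firmware_stale :- power_on, psu_ok.]. Adds firmware_stale.
Round 4: rule 15 [led_green :- firmware_stale, replace_psu, update_required.]. Adds led_green.
Round 5: rule 10 [no_display :- led_green.]. Adds no_display.
Round 6: rule 13 [ship_unit :- replace_psu, no_display.]. Adds ship_unit.
Closure: {beep_code_3, boot_ok, cable_seated, disk_detected, driver_loaded, fan_spinning, firmware_stale, gpu_fault, led_green, network_up, no_display, power_on, psu_ok, replace_psu, safe_mode, ship_unit, ticket_escalated, update_required} — 18 facts.

18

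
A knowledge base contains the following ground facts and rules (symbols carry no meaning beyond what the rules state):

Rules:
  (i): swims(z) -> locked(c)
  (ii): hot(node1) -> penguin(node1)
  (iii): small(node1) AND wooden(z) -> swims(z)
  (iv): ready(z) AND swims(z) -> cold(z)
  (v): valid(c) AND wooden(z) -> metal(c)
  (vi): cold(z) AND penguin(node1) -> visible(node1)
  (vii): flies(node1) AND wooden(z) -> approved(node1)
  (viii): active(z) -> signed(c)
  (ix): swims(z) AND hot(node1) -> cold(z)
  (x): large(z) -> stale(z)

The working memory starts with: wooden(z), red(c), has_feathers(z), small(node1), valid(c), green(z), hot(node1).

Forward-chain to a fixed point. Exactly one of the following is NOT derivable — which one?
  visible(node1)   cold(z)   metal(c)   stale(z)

[1] (ii) [hot(node1) -> penguin(node1)]; (iii) [small(node1) AND wooden(z) -> swims(z)]; (v) [valid(c) AND wooden(z) -> metal(c)]. ⇒ new: penguin(node1), swims(z), metal(c).
[2] (i) [swims(z) -> locked(c)]; (ix) [swims(z) AND hot(node1) -> cold(z)]. ⇒ new: locked(c), cold(z).
[3] (vi) [cold(z) AND penguin(node1) -> visible(node1)]. ⇒ new: visible(node1).
Derived: metal(c) (round 1), cold(z) (round 2), visible(node1) (round 3). stale(z) never appears in any round.

stale(z)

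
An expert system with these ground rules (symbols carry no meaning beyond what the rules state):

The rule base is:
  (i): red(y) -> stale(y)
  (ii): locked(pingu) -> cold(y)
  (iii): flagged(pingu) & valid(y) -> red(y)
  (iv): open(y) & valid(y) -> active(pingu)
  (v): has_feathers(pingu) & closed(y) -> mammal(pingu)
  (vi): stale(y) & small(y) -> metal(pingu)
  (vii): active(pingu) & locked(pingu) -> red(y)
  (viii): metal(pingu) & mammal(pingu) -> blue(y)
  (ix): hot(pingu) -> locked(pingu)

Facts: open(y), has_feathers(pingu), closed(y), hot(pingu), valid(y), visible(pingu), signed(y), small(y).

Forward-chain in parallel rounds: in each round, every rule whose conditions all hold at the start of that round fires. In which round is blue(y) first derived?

Round 1: (iv) [open(y) & valid(y) -> active(pingu)]; (v) [has_feathers(pingu) & closed(y) -> mammal(pingu)]; (ix) [hot(pingu) -> locked(pingu)]. New: active(pingu), mammal(pingu), locked(pingu).
Round 2: (ii) [locked(pingu) -> cold(y)]; (vii) [active(pingu) & locked(pingu) -> red(y)]. New: cold(y), red(y).
Round 3: (i) [red(y) -> stale(y)]. New: stale(y).
Round 4: (vi) [stale(y) & small(y) -> metal(pingu)]. New: metal(pingu).
Round 5: (viii) [metal(pingu) & mammal(pingu) -> blue(y)]. New: blue(y).
blue(y) first appears in round 5.

5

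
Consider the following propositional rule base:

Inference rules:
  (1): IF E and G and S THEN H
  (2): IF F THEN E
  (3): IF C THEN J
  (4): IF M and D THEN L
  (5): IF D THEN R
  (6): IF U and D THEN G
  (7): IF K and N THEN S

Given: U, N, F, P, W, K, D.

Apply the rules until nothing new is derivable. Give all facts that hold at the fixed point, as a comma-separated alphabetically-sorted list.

D, E, F, G, H, K, N, P, R, S, U, W

Round 1 fires (2), (5), (6), (7), giving E, R, G, S.
Round 2 fires (1), giving H.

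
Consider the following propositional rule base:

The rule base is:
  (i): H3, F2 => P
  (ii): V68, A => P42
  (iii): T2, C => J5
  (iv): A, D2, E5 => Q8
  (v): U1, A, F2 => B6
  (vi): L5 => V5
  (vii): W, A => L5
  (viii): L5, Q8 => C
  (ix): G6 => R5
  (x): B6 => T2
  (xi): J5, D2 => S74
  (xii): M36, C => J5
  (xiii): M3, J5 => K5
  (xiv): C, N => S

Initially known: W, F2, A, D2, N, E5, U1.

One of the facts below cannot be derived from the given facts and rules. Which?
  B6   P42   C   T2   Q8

P42

Round 1 — (iv), (v), (vii), derive Q8, B6, L5.
Round 2 — (vi), (viii), (x), derive V5, C, T2.
Round 3 — (iii), (xiv), derive J5, S.
Round 4 — (xi), derive S74.
Derived: B6 (round 1), C (round 2), Q8 (round 1), T2 (round 2). P42 never appears in any round.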